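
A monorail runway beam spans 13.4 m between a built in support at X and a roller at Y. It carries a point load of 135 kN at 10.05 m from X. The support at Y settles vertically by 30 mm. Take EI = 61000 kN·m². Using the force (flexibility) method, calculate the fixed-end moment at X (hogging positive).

M_X = 242.6 kN·m

Release the roller at Y. Primary structure: cantilever fixed at X.
Primary-structure tip deflection at Y by superposition:
  point load 135 at a = 10.05: Pa²(3L − a)/(6EI) = 68518/EI
Flexibility coefficient — unit upward force at Y: δ_{YY} = L³/(3EI) = 802/EI.
With EI = 61000 kN·m²: δ_0 = 1.1232 m and δ_{YY} = 0.013148 m/kN.
Compatibility — the beam at Y must follow the support down by 0.03 m: δ_0 − R_Y·δ_{YY} = 0.03, so R_Y = (1.1232 − 0.03)/0.013148 = 83.15 kN.
Moment equilibrium about X: M_X = Σ(load moments about X) − R_Y·L = 1357 − 83.15×13.4 = 242.6 kN·m.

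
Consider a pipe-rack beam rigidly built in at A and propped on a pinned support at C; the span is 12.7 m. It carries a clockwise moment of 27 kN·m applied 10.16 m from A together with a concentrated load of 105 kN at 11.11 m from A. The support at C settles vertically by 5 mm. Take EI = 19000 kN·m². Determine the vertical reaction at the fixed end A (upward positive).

Remove the prop at C; the released (primary) structure is a cantilever built in at A.
Free-end deflection of the primary structure under the applied loading (downward +):
  clockwise couple 27 at a = 10.16: M₀a(2L − a)/(2EI) = 2090/EI
  point load 105 at a = 11.11: Pa²(3L − a)/(6EI) = 58300/EI
  δ_0 = 60390/EI
Flexibility coefficient — unit upward force at C: δ_{CC} = L³/(3EI) = 682.8/EI.
With EI = 19000 kN·m²: δ_0 = 3.1784 m and δ_{CC} = 0.035937 m/kN.
Compatibility — the beam at C must follow the support down by 0.005 m: δ_0 − R_C·δ_{CC} = 0.005, so R_C = (3.1784 − 0.005)/0.035937 = 88.31 kN.
Vertical equilibrium: R_A = ΣP − R_C = 105 − 88.31 = 16.69 kN.

R_A = 16.69 kN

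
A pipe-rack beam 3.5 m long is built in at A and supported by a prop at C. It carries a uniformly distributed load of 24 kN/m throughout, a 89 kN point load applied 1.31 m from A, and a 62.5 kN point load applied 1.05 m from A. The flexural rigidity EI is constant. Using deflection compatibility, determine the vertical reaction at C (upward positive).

Remove the prop at C; the released (primary) structure is a cantilever built in at A.
Deflection at C on the released cantilever, summing each load's contribution:
  UDL 24: wL⁴/(8EI) = 450.2/EI
  point load 89 at a = 1.31: Pa²(3L − a)/(6EI) = 233.9/EI
  point load 62.5 at a = 1.05: Pa²(3L − a)/(6EI) = 108.5/EI
  δ_0 = 792.7/EI
Flexibility coefficient — unit upward force at C: δ_{CC} = L³/(3EI) = 14.29/EI.
Compatibility at C: δ_0 − R_C·δ_{CC} = 0, so R_C = 792.7/14.29 = 55.46 kN.

R_C = 55.46 kN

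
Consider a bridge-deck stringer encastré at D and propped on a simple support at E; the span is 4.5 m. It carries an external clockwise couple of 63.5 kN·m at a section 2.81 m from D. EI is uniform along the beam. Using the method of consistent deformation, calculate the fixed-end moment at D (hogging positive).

Choose R_E as the redundant. The primary structure is the cantilever fixed at D.
Primary-structure tip deflection at E by superposition:
  clockwise couple 63.5 at a = 2.81: M₀a(2L − a)/(2EI) = 552.3/EI
Flexibility coefficient — unit upward force at E: δ_{EE} = L³/(3EI) = 30.38/EI.
The prop prevents deflection at E: R_E = δ_0/δ_{EE} = 552.3/30.38 = 18.18 kN.
Moment equilibrium about D: M_D = Σ(load moments about D) − R_E·L = 63.5 − 18.18×4.5 = -18.32 kN·m.

M_D = -18.32 kN·m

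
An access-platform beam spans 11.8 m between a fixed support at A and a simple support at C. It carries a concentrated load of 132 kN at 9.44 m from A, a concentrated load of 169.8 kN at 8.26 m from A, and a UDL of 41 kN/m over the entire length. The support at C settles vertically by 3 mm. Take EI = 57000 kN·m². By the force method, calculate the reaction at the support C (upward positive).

Remove the prop at C; the released (primary) structure is a cantilever built in at A.
Free-end deflection of the primary structure under the applied loading (downward +):
  point load 132 at a = 9.44: Pa²(3L − a)/(6EI) = 50895/EI
  point load 169.8 at a = 8.26: Pa²(3L − a)/(6EI) = 52403/EI
  UDL 41: wL⁴/(8EI) = 99362/EI
  δ_0 = 202660/EI
Flexibility coefficient — unit upward force at C: δ_{CC} = L³/(3EI) = 547.7/EI.
With EI = 57000 kN·m²: δ_0 = 3.5554 m and δ_{CC} = 0.009608 m/kN.
Compatibility — the beam at C must follow the support down by 0.003 m: δ_0 − R_C·δ_{CC} = 0.003, so R_C = (3.5554 − 0.003)/0.009608 = 369.7 kN.

R_C = 369.7 kN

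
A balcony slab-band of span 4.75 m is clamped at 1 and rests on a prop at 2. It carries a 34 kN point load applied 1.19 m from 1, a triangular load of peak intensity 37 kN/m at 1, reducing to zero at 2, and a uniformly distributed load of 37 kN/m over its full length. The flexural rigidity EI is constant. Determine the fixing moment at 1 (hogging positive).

M_1 = 186.5 kN·m

Choose R_2 as the redundant. The primary structure is the cantilever fixed at 1.
Free-end deflection of the primary structure under the applied loading (downward +):
  point load 34 at a = 1.19: Pa²(3L − a)/(6EI) = 104.8/EI
  triangular load, peak 37 at the fixed end: w₀L⁴/(30EI) = 627.8/EI
  UDL 37: wL⁴/(8EI) = 2354/EI
  δ_0 = 3087/EI
Tip deflection under a unit load at 2: L³/(3EI) = 35.72/EI.
Compatibility at 2: δ_0 − R_2·δ_{22} = 0, so R_2 = 3087/35.72 = 86.41 kN.
Moment equilibrium about 1: M_1 = Σ(load moments about 1) − R_2·L = 597 − 86.41×4.75 = 186.5 kN·m.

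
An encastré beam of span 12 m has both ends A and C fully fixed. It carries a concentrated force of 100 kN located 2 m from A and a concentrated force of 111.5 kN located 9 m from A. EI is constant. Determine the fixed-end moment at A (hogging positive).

M_A = 201.6 kN·m

Take the two fixed-end moments M_A, M_C as redundants; the released structure is the simple span AC.
Simple-span end rotations at A and C under the given loads:
  at A: point load 100 at a = 2: Pab(L + b)/(6LEI) = 611.1/EI
  at C: point load 100 at a = 2: Pab(L + a)/(6LEI) = 388.9/EI
  at A: point load 111.5 at a = 9: Pab(L + b)/(6LEI) = 627.2/EI
  at C: point load 111.5 at a = 9: Pab(L + a)/(6LEI) = 878.1/EI
  θ_A0 = 1238/EI,  θ_C0 = 1267/EI
Flexibility coefficients: a unit moment at one end gives L/(3EI) there and L/(6EI) at the far end, so f₁₁ = f₂₂ = 4/EI and f₁₂ = f₂₁ = 2/EI.
Compatibility — zero rotation at each built-in end:
  4 M_A + 2 M_C = 1238
  2 M_A + 4 M_C = 1267
Solving the pair gives M_A = 201.6 kN·m and M_C = 215.9 kN·m (hogging).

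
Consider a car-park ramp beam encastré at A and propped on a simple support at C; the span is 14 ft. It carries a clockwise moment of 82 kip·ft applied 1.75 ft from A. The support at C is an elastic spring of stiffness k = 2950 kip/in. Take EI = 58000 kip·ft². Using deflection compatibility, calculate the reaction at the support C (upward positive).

R_C = 2.055 kip

Remove the prop at C; the released (primary) structure is a cantilever built in at A.
Primary-structure tip deflection at C by superposition:
  clockwise couple 82 at a = 1.75: M₀a(2L − a)/(2EI) = 1883/EI
Flexibility coefficient — unit upward force at C: δ_{CC} = L³/(3EI) = 914.7/EI.
With EI = 58000 kip·ft²: δ_0 = 0.032473 ft and δ_{CC} = 0.01577 ft/kip.
Compatibility — the spring shortens by R_C/k under the reaction it provides: δ_0 − R_C·δ_{CC} = R_C/k. With 1/k = 1/(2950×12) ft/kip = 0.000028 ft/kip, R_C = δ_0 / (δ_{CC} + 1/k) = 0.032473 / (0.01577 + 0.000028) = 2.055 kip.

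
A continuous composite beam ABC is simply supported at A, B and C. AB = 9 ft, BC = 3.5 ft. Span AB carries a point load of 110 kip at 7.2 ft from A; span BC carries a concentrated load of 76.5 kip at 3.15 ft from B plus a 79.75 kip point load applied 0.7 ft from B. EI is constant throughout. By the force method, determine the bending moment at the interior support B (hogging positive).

M_B = 117.6 kip·ft

Release continuity at B by inserting a hinge; the redundant is the internal moment M_B. The primary structure is two simply-supported spans AB and BC.
Rotations at B on the released spans (each span's end-slope, ×1/EI):
  span AB: point load 110 at a = 7.2: Pab(L + a)/(6LEI) = 427.7/EI
  span BC: point load 76.5 at a = 3.15: Pab(L + b)/(6LEI) = 15.46/EI
  span BC: point load 79.75 at a = 0.7: Pab(L + b)/(6LEI) = 46.89/EI
  relative rotation θ_0 = (427.7 + 62.36)/EI = 490/EI
A unit hogging moment at B produces rotation L₁/(3EI) + L₂/(3EI) = 4.167/EI.
Slope continuity at B: θ_0 = M_B·4.167/EI, so M_B = 490/4.167 = 117.6 kip·ft (hogging).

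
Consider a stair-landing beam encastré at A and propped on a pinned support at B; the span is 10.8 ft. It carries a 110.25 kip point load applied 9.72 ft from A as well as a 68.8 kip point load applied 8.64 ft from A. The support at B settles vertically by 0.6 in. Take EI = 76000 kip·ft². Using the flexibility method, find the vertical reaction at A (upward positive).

R_A = 45.9 kip

Take the reaction at B as the redundant and release it; the primary structure is a cantilever fixed at A.
Downward deflection at the released point B due to the loads:
  point load 110.25 at a = 9.72: Pa²(3L − a)/(6EI) = 39373/EI
  point load 68.8 at a = 8.64: Pa²(3L − a)/(6EI) = 20338/EI
  δ_0 = 59712/EI
Flexibility coefficient — unit upward force at B: δ_{BB} = L³/(3EI) = 419.9/EI.
With EI = 76000 kip·ft²: δ_0 = 0.78568 ft and δ_{BB} = 0.005525 ft/kip.
Compatibility — the beam at B must follow the support down by 0.05 ft: δ_0 − R_B·δ_{BB} = 0.05, so R_B = (0.78568 − 0.05)/0.005525 = 133.2 kip.
Vertical equilibrium: R_A = ΣP − R_B = 179.1 − 133.2 = 45.9 kip.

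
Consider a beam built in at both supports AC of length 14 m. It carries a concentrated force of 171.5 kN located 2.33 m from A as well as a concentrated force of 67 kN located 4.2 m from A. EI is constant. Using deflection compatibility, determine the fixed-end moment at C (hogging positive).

M_C = 114.5 kN·m

Take the two fixed-end moments M_A, M_C as redundants; the released structure is the simple span AC.
Simple-span end rotations at A and C under the given loads:
  at A: point load 171.5 at a = 2.33: Pab(L + b)/(6LEI) = 1425/EI
  at C: point load 171.5 at a = 2.33: Pab(L + a)/(6LEI) = 906.6/EI
  at A: point load 67 at a = 4.2: Pab(L + b)/(6LEI) = 781.4/EI
  at C: point load 67 at a = 4.2: Pab(L + a)/(6LEI) = 597.5/EI
  θ_A0 = 2206/EI,  θ_C0 = 1504/EI
Flexibility coefficients: a unit moment at one end gives L/(3EI) there and L/(6EI) at the far end, so f₁₁ = f₂₂ = 4.667/EI and f₁₂ = f₂₁ = 2.333/EI.
Compatibility — zero rotation at each built-in end:
  4.667 M_A + 2.333 M_C = 2206
  2.333 M_A + 4.667 M_C = 1504
Solving the pair gives M_A = 415.5 kN·m and M_C = 114.5 kN·m (hogging).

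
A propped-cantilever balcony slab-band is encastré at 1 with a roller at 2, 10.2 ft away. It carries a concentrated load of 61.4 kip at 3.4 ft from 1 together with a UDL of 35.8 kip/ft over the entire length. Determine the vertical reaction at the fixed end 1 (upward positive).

R_1 = 280.5 kip

Take the reaction at 2 as the redundant and release it; the primary structure is a cantilever fixed at 1.
Primary-structure tip deflection at 2 by superposition:
  point load 61.4 at a = 3.4: Pa²(3L − a)/(6EI) = 3218/EI
  UDL 35.8: wL⁴/(8EI) = 48439/EI
  δ_0 = 51657/EI
Tip deflection under a unit load at 2: L³/(3EI) = 353.7/EI.
Compatibility at 2: δ_0 − R_2·δ_{22} = 0, so R_2 = 51657/353.7 = 146 kip.
Vertical equilibrium: R_1 = ΣP − R_2 = 426.6 − 146 = 280.5 kip.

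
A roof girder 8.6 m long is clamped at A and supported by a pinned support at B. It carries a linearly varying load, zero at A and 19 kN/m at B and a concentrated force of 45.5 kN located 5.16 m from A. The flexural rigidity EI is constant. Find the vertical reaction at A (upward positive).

Release the roller at B. Primary structure: cantilever fixed at A.
Deflection at B on the released cantilever, summing each load's contribution:
  triangular load, peak 19 at the free end: 11w₀L⁴/(120EI) = 9527/EI
  point load 45.5 at a = 5.16: Pa²(3L − a)/(6EI) = 4167/EI
  δ_0 = 13694/EI
Tip deflection under a unit load at B: L³/(3EI) = 212/EI.
The prop prevents deflection at B: R_B = δ_0/δ_{BB} = 13694/212 = 64.59 kN.
Vertical equilibrium: R_A = ΣP − R_B = 127.2 − 64.59 = 62.61 kN.

R_A = 62.61 kN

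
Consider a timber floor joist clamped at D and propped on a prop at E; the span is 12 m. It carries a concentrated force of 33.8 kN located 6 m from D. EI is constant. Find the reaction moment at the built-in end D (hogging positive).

M_D = 76.05 kN·m

Choose R_E as the redundant. The primary structure is the cantilever fixed at D.
Free-end deflection of the primary structure under the applied loading (downward +):
  point load 33.8 at a = 6: Pa²(3L − a)/(6EI) = 6084/EI
Flexibility coefficient — unit upward force at E: δ_{EE} = L³/(3EI) = 576/EI.
Compatibility at E: δ_0 − R_E·δ_{EE} = 0, so R_E = 6084/576 = 10.56 kN.
Moment equilibrium about D: M_D = Σ(load moments about D) − R_E·L = 202.8 − 10.56×12 = 76.05 kN·m.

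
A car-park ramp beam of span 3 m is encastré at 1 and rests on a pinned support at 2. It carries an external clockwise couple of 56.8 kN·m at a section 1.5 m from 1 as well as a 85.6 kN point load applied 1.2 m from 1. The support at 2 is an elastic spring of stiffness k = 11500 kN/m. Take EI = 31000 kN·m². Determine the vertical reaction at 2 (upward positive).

R_2 = 30.09 kN

Choose R_2 as the redundant. The primary structure is the cantilever fixed at 1.
Free-end deflection of the primary structure under the applied loading (downward +):
  clockwise couple 56.8 at a = 1.5: M₀a(2L − a)/(2EI) = 191.7/EI
  point load 85.6 at a = 1.2: Pa²(3L − a)/(6EI) = 160.2/EI
  δ_0 = 351.9/EI
Flexibility coefficient — unit upward force at 2: δ_{22} = L³/(3EI) = 9/EI.
With EI = 31000 kN·m²: δ_0 = 0.011353 m and δ_{22} = 0.00029 m/kN.
Compatibility — the spring shortens by R_2/k under the reaction it provides: δ_0 − R_2·δ_{22} = R_2/k. With 1/k = 0.000087 m/kN, R_2 = δ_0 / (δ_{22} + 1/k) = 0.011353 / (0.00029 + 0.000087) = 30.09 kN.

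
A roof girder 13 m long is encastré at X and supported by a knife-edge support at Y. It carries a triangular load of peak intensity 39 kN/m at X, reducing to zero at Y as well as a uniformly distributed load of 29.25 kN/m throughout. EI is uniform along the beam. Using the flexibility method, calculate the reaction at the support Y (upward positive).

Remove the prop at Y; the released (primary) structure is a cantilever built in at X.
Primary-structure tip deflection at Y by superposition:
  triangular load, peak 39 at the fixed end: w₀L⁴/(30EI) = 37129/EI
  UDL 29.25: wL⁴/(8EI) = 104426/EI
  δ_0 = 141555/EI
Flexibility coefficient — unit upward force at Y: δ_{YY} = L³/(3EI) = 732.3/EI.
The prop prevents deflection at Y: R_Y = δ_0/δ_{YY} = 141555/732.3 = 193.3 kN.

R_Y = 193.3 kN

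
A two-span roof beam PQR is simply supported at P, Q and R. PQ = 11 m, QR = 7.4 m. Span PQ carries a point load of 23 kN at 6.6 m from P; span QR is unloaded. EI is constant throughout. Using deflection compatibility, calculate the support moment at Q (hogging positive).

Insert a hinge at Q; M_Q is the redundant, and each span becomes simply supported.
Discontinuity in slope at Q on the released structure — sum the simple-span end rotations:
  span PQ: point load 23 at a = 6.6: Pab(L + a)/(6LEI) = 178.1/EI
  relative rotation θ_0 = (178.1 + 0)/EI = 178.1/EI
A unit hogging moment at Q produces rotation L₁/(3EI) + L₂/(3EI) = 6.133/EI.
Compatibility: M_Q·(L₁+L₂)/(3EI) = θ_0, giving M_Q = 29.04 kN·m (hogging).

M_Q = 29.04 kN·m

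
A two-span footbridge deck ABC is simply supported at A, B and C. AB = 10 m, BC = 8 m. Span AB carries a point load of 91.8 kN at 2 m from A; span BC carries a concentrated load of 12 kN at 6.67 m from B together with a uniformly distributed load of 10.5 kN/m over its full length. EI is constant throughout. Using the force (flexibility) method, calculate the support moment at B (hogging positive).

Insert a hinge at B; M_B is the redundant, and each span becomes simply supported.
Discontinuity in slope at B on the released structure — sum the simple-span end rotations:
  span AB: point load 91.8 at a = 2: Pab(L + a)/(6LEI) = 293.8/EI
  span BC: point load 12 at a = 6.67: Pab(L + b)/(6LEI) = 20.69/EI
  span BC: UDL 10.5: wL³/(24EI) = 224/EI
  relative rotation θ_0 = (293.8 + 244.7)/EI = 538.5/EI
A unit hogging moment at B produces rotation L₁/(3EI) + L₂/(3EI) = 6/EI.
Slope continuity at B: θ_0 = M_B·6/EI, so M_B = 538.5/6 = 89.74 kN·m (hogging).

M_B = 89.74 kN·m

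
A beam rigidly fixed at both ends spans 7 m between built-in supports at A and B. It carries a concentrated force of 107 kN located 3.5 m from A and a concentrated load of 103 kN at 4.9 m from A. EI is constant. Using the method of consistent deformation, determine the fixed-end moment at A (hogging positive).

M_A = 139 kN·m

Take the two fixed-end moments M_A, M_B as redundants; the released structure is the simple span AB.
End rotations of the released simple span under the applied load (×1/EI):
  at A: point load 107 at a = 3.5: Pab(L + b)/(6LEI) = 327.7/EI
  at B: point load 107 at a = 3.5: Pab(L + a)/(6LEI) = 327.7/EI
  at A: point load 103 at a = 4.9: Pab(L + b)/(6LEI) = 229.6/EI
  at B: point load 103 at a = 4.9: Pab(L + a)/(6LEI) = 300.3/EI
  θ_A0 = 557.3/EI,  θ_B0 = 628/EI
Flexibility coefficients: a unit moment at one end gives L/(3EI) there and L/(6EI) at the far end, so f₁₁ = f₂₂ = 2.333/EI and f₁₂ = f₂₁ = 1.167/EI.
Compatibility — zero rotation at each built-in end:
  2.333 M_A + 1.167 M_B = 557.3
  1.167 M_A + 2.333 M_B = 628
Solving the pair gives M_A = 139 kN·m and M_B = 199.6 kN·m (hogging).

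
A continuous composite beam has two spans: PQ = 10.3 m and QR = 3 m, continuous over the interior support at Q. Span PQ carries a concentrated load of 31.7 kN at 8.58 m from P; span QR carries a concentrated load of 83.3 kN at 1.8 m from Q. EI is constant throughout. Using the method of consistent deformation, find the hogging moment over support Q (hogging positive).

M_Q = 41.71 kN·m

Take M_Q as the redundant. Released structure: two simple spans PQ and QR with a hinge at Q.
Rotations at Q on the released spans (each span's end-slope, ×1/EI):
  span PQ: point load 31.7 at a = 8.58: Pab(L + a)/(6LEI) = 142.9/EI
  span QR: point load 83.3 at a = 1.8: Pab(L + b)/(6LEI) = 41.98/EI
  relative rotation θ_0 = (142.9 + 41.98)/EI = 184.9/EI
A unit hogging moment at Q produces rotation L₁/(3EI) + L₂/(3EI) = 4.433/EI.
Compatibility: M_Q·(L₁+L₂)/(3EI) = θ_0, giving M_Q = 41.71 kN·m (hogging).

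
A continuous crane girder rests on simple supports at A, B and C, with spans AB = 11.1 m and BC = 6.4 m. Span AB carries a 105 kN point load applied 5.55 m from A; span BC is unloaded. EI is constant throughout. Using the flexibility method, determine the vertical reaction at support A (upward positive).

R_A = 40.01 kN

Insert a hinge at B; M_B is the redundant, and each span becomes simply supported.
End slopes at the hinge B, treating each span as simply supported:
  span AB: point load 105 at a = 5.55: Pab(L + a)/(6LEI) = 808.6/EI
  relative rotation θ_0 = (808.6 + 0)/EI = 808.6/EI
A unit hogging moment at B produces rotation L₁/(3EI) + L₂/(3EI) = 5.833/EI.
Slope continuity at B: θ_0 = M_B·5.833/EI, so M_B = 808.6/5.833 = 138.6 kN·m (hogging).
Span AB, ΣM about A with M_B applied at B: R_B^{AB}·11.1 = 582.8 + 138.6, so R_B^{AB} = 64.99 kN and R_A = 105 − 64.99 = 40.01 kN.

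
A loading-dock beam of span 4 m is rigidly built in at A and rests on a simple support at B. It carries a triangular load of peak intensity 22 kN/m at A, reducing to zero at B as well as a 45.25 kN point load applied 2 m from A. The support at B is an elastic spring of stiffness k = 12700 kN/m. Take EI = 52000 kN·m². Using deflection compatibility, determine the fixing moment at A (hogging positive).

Take the reaction at B as the redundant and release it; the primary structure is a cantilever fixed at A.
Primary-structure tip deflection at B by superposition:
  triangular load, peak 22 at the fixed end: w₀L⁴/(30EI) = 187.7/EI
  point load 45.25 at a = 2: Pa²(3L − a)/(6EI) = 301.7/EI
  δ_0 = 489.4/EI
Tip deflection under a unit load at B: L³/(3EI) = 21.33/EI.
With EI = 52000 kN·m²: δ_0 = 0.009412 m and δ_{BB} = 0.00041 m/kN.
Compatibility — the spring shortens by R_B/k under the reaction it provides: δ_0 − R_B·δ_{BB} = R_B/k. With 1/k = 0.000079 m/kN, R_B = δ_0 / (δ_{BB} + 1/k) = 0.009412 / (0.00041 + 0.000079) = 19.25 kN.
Moment equilibrium about A: M_A = Σ(load moments about A) − R_B·L = 149.2 − 19.25×4 = 72.18 kN·m.

M_A = 72.18 kN·m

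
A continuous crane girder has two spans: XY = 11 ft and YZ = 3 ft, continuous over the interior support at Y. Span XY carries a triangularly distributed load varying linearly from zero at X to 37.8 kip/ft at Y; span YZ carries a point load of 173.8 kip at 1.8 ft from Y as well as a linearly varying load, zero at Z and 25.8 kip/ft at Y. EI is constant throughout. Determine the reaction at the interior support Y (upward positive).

R_Y = 344.9 kip

Take M_Y as the redundant. Released structure: two simple spans XY and YZ with a hinge at Y.
End slopes at the hinge Y, treating each span as simply supported:
  span XY: triangular load, peak 37.8: w₀L³/(45EI) = 1118/EI
  span YZ: point load 173.8 at a = 1.8: Pab(L + b)/(6LEI) = 87.6/EI
  span YZ: triangular load, peak 25.8: w₀L³/(45EI) = 15.48/EI
  relative rotation θ_0 = (1118 + 103.1)/EI = 1221/EI
A unit hogging moment at Y produces rotation L₁/(3EI) + L₂/(3EI) = 4.667/EI.
Compatibility: M_Y·(L₁+L₂)/(3EI) = θ_0, giving M_Y = 261.7 kip·ft (hogging).
Span XY, ΣM about X with M_Y applied at Y: R_Y^{XY}·11 = 1525 + 261.7, so R_Y^{XY} = 162.4 kip and R_X = 207.9 − 162.4 = 45.51 kip.
Span YZ, ΣM about Z: R_Y^{YZ}·3 = 286 + 261.7, so R_Y^{YZ} = 182.5 kip and R_Z = 212.5 − 182.5 = 29.96 kip.
R_Y = 162.4 + 182.5 = 344.9 kip.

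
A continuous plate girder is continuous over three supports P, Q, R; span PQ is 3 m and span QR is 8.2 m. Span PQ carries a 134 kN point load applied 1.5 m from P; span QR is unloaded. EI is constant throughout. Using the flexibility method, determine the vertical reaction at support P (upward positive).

Insert a hinge at Q; M_Q is the redundant, and each span becomes simply supported.
Rotations at Q on the released spans (each span's end-slope, ×1/EI):
  span PQ: point load 134 at a = 1.5: Pab(L + a)/(6LEI) = 75.38/EI
  relative rotation θ_0 = (75.38 + 0)/EI = 75.38/EI
A unit hogging moment at Q produces rotation L₁/(3EI) + L₂/(3EI) = 3.733/EI.
Slope continuity at Q: θ_0 = M_Q·3.733/EI, so M_Q = 75.38/3.733 = 20.19 kN·m (hogging).
Span PQ, ΣM about P with M_Q applied at Q: R_Q^{PQ}·3 = 201 + 20.19, so R_Q^{PQ} = 73.73 kN and R_P = 134 − 73.73 = 60.27 kN.

R_P = 60.27 kN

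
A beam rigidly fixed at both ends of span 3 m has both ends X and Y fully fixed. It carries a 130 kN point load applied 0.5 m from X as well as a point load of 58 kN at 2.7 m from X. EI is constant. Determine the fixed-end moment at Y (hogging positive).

M_Y = 23.12 kN·m

Take the two fixed-end moments M_X, M_Y as redundants; the released structure is the simple span XY.
On the primary (simply-supported) span, the end slopes from the loading are:
  at X: point load 130 at a = 0.5: Pab(L + b)/(6LEI) = 49.65/EI
  at Y: point load 130 at a = 0.5: Pab(L + a)/(6LEI) = 31.6/EI
  at X: point load 58 at a = 2.7: Pab(L + b)/(6LEI) = 8.613/EI
  at Y: point load 58 at a = 2.7: Pab(L + a)/(6LEI) = 14.88/EI
  θ_X0 = 58.27/EI,  θ_Y0 = 46.47/EI
Flexibility coefficients: a unit moment at one end gives L/(3EI) there and L/(6EI) at the far end, so f₁₁ = f₂₂ = 1/EI and f₁₂ = f₂₁ = 0.5/EI.
Compatibility — zero rotation at each built-in end:
  1 M_X + 0.5 M_Y = 58.27
  0.5 M_X + 1 M_Y = 46.47
Solving the pair gives M_X = 46.7 kN·m and M_Y = 23.12 kN·m (hogging).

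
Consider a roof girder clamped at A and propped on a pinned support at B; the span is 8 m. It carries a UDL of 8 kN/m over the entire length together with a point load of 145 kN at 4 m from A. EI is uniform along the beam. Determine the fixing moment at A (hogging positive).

Release the roller at B. Primary structure: cantilever fixed at A.
Downward deflection at the released point B due to the loads:
  UDL 8: wL⁴/(8EI) = 4096/EI
  point load 145 at a = 4: Pa²(3L − a)/(6EI) = 7733/EI
  δ_0 = 11829/EI
Tip deflection under a unit load at B: L³/(3EI) = 170.7/EI.
Compatibility at B: δ_0 − R_B·δ_{BB} = 0, so R_B = 11829/170.7 = 69.31 kN.
Moment equilibrium about A: M_A = Σ(load moments about A) − R_B·L = 836 − 69.31×8 = 281.5 kN·m.

M_A = 281.5 kN·m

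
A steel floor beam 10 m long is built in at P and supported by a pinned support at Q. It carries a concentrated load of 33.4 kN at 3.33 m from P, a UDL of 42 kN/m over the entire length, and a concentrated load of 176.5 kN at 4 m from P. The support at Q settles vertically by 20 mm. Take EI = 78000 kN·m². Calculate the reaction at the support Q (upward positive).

R_Q = 194.5 kN

Choose R_Q as the redundant. The primary structure is the cantilever fixed at P.
Primary-structure tip deflection at Q by superposition:
  point load 33.4 at a = 3.33: Pa²(3L − a)/(6EI) = 1646/EI
  UDL 42: wL⁴/(8EI) = 52500/EI
  point load 176.5 at a = 4: Pa²(3L − a)/(6EI) = 12237/EI
  δ_0 = 66384/EI
Tip deflection under a unit load at Q: L³/(3EI) = 333.3/EI.
With EI = 78000 kN·m²: δ_0 = 0.85107 m and δ_{QQ} = 0.004274 m/kN.
Compatibility — the beam at Q must follow the support down by 0.02 m: δ_0 − R_Q·δ_{QQ} = 0.02, so R_Q = (0.85107 − 0.02)/0.004274 = 194.5 kN.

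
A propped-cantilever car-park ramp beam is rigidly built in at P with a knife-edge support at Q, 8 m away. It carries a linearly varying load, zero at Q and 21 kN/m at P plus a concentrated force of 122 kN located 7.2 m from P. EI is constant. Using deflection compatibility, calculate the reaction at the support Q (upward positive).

R_Q = 120.6 kN

Release the roller at Q. Primary structure: cantilever fixed at P.
Downward deflection at the released point Q due to the loads:
  triangular load, peak 21 at the fixed end: w₀L⁴/(30EI) = 2867/EI
  point load 122 at a = 7.2: Pa²(3L − a)/(6EI) = 17709/EI
  δ_0 = 20576/EI
Tip deflection under a unit load at Q: L³/(3EI) = 170.7/EI.
The prop prevents deflection at Q: R_Q = δ_0/δ_{QQ} = 20576/170.7 = 120.6 kN.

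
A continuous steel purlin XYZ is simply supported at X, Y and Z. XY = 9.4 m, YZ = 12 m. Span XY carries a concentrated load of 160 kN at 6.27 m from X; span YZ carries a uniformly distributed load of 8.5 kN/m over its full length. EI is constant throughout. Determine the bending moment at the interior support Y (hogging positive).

Insert a hinge at Y; M_Y is the redundant, and each span becomes simply supported.
Discontinuity in slope at Y on the released structure — sum the simple-span end rotations:
  span XY: point load 160 at a = 6.27: Pab(L + a)/(6LEI) = 872.4/EI
  span YZ: UDL 8.5: wL³/(24EI) = 612/EI
  relative rotation θ_0 = (872.4 + 612)/EI = 1484/EI
A unit hogging moment at Y produces rotation L₁/(3EI) + L₂/(3EI) = 7.133/EI.
Slope continuity at Y: θ_0 = M_Y·7.133/EI, so M_Y = 1484/7.133 = 208.1 kN·m (hogging).

M_Y = 208.1 kN·m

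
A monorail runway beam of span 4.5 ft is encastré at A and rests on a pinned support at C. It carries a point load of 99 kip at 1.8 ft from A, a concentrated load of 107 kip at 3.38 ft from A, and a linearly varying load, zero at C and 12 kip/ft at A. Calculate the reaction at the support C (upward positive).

R_C = 93.87 kip

Remove the prop at C; the released (primary) structure is a cantilever built in at A.
Downward deflection at the released point C due to the loads:
  point load 99 at a = 1.8: Pa²(3L − a)/(6EI) = 625.5/EI
  point load 107 at a = 3.38: Pa²(3L − a)/(6EI) = 2062/EI
  triangular load, peak 12 at the fixed end: w₀L⁴/(30EI) = 164/EI
  δ_0 = 2851/EI
Flexibility coefficient — unit upward force at C: δ_{CC} = L³/(3EI) = 30.38/EI.
Compatibility at C: δ_0 − R_C·δ_{CC} = 0, so R_C = 2851/30.38 = 93.87 kip.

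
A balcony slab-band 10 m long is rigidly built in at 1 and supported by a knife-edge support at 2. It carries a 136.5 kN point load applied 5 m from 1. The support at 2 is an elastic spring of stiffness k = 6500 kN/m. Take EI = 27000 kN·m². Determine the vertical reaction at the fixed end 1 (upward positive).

R_1 = 94.37 kN

Choose R_2 as the redundant. The primary structure is the cantilever fixed at 1.
Free-end deflection of the primary structure under the applied loading (downward +):
  point load 136.5 at a = 5: Pa²(3L − a)/(6EI) = 14219/EI
Flexibility coefficient — unit upward force at 2: δ_{22} = L³/(3EI) = 333.3/EI.
With EI = 27000 kN·m²: δ_0 = 0.52662 m and δ_{22} = 0.012346 m/kN.
Compatibility — the spring shortens by R_2/k under the reaction it provides: δ_0 − R_2·δ_{22} = R_2/k. With 1/k = 0.000154 m/kN, R_2 = δ_0 / (δ_{22} + 1/k) = 0.52662 / (0.012346 + 0.000154) = 42.13 kN.
Vertical equilibrium: R_1 = ΣP − R_2 = 136.5 − 42.13 = 94.37 kN.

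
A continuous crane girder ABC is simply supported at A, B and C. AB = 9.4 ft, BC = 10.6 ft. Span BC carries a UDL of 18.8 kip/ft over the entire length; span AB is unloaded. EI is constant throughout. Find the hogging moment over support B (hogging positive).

Insert a hinge at B; M_B is the redundant, and each span becomes simply supported.
End slopes at the hinge B, treating each span as simply supported:
  span BC: UDL 18.8: wL³/(24EI) = 933/EI
  relative rotation θ_0 = (0 + 933)/EI = 933/EI
A unit hogging moment at B produces rotation L₁/(3EI) + L₂/(3EI) = 6.667/EI.
Slope continuity at B: θ_0 = M_B·6.667/EI, so M_B = 933/6.667 = 139.9 kip·ft (hogging).

M_B = 139.9 kip·ft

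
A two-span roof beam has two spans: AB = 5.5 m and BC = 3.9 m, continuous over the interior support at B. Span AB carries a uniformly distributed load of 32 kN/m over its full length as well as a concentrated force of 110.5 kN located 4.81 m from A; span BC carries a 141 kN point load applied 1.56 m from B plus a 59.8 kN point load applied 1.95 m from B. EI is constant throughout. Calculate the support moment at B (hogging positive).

Insert a hinge at B; M_B is the redundant, and each span becomes simply supported.
End slopes at the hinge B, treating each span as simply supported:
  span AB: UDL 32: wL³/(24EI) = 221.8/EI
  span AB: point load 110.5 at a = 4.81: Pab(L + a)/(6LEI) = 114.6/EI
  span BC: point load 141 at a = 1.56: Pab(L + b)/(6LEI) = 137.3/EI
  span BC: point load 59.8 at a = 1.95: Pab(L + b)/(6LEI) = 56.85/EI
  relative rotation θ_0 = (336.4 + 194.1)/EI = 530.5/EI
A unit hogging moment at B produces rotation L₁/(3EI) + L₂/(3EI) = 3.133/EI.
Slope continuity at B: θ_0 = M_B·3.133/EI, so M_B = 530.5/3.133 = 169.3 kN·m (hogging).

M_B = 169.3 kN·m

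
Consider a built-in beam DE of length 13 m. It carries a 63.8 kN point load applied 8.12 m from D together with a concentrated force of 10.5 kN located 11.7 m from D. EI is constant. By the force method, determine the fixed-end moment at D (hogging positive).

Release both end moments; the primary structure is a simply-supported span DE with redundants M_D and M_E.
End rotations of the released simple span under the applied load (×1/EI):
  at D: point load 63.8 at a = 8.12: Pab(L + b)/(6LEI) = 579.5/EI
  at E: point load 63.8 at a = 8.12: Pab(L + a)/(6LEI) = 684.5/EI
  at D: point load 10.5 at a = 11.7: Pab(L + b)/(6LEI) = 29.28/EI
  at E: point load 10.5 at a = 11.7: Pab(L + a)/(6LEI) = 50.57/EI
  θ_D0 = 608.8/EI,  θ_E0 = 735.1/EI
Flexibility coefficients: a unit moment at one end gives L/(3EI) there and L/(6EI) at the far end, so f₁₁ = f₂₂ = 4.333/EI and f₁₂ = f₂₁ = 2.167/EI.
Compatibility — zero rotation at each built-in end:
  4.333 M_D + 2.167 M_E = 608.8
  2.167 M_D + 4.333 M_E = 735.1
Solving the pair gives M_D = 74.23 kN·m and M_E = 132.5 kN·m (hogging).

M_D = 74.23 kN·m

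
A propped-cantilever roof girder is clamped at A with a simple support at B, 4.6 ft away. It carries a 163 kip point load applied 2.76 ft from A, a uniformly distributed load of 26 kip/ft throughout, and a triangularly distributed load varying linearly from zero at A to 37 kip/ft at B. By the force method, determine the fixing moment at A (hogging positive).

M_A = 240.4 kip·ft

Release the roller at B. Primary structure: cantilever fixed at A.
Primary-structure tip deflection at B by superposition:
  point load 163 at a = 2.76: Pa²(3L − a)/(6EI) = 2285/EI
  UDL 26: wL⁴/(8EI) = 1455/EI
  triangular load, peak 37 at the free end: 11w₀L⁴/(120EI) = 1519/EI
  δ_0 = 5258/EI
Tip deflection under a unit load at B: L³/(3EI) = 32.45/EI.
The prop prevents deflection at B: R_B = δ_0/δ_{BB} = 5258/32.45 = 162.1 kip.
Moment equilibrium about A: M_A = Σ(load moments about A) − R_B·L = 985.9 − 162.1×4.6 = 240.4 kip·ft.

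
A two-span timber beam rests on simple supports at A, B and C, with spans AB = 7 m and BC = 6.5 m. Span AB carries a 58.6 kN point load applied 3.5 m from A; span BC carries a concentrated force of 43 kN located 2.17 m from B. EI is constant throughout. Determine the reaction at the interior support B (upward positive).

Release continuity at B by inserting a hinge; the redundant is the internal moment M_B. The primary structure is two simply-supported spans AB and BC.
Discontinuity in slope at B on the released structure — sum the simple-span end rotations:
  span AB: point load 58.6 at a = 3.5: Pab(L + a)/(6LEI) = 179.5/EI
  span BC: point load 43 at a = 2.17: Pab(L + b)/(6LEI) = 112.2/EI
  relative rotation θ_0 = (179.5 + 112.2)/EI = 291.7/EI
A unit hogging moment at B produces rotation L₁/(3EI) + L₂/(3EI) = 4.5/EI.
Slope continuity at B: θ_0 = M_B·4.5/EI, so M_B = 291.7/4.5 = 64.81 kN·m (hogging).
Span AB, ΣM about A with M_B applied at B: R_B^{AB}·7 = 205.1 + 64.81, so R_B^{AB} = 38.56 kN and R_A = 58.6 − 38.56 = 20.04 kN.
Span BC, ΣM about C: R_B^{BC}·6.5 = 186.2 + 64.81, so R_B^{BC} = 38.62 kN and R_C = 43 − 38.62 = 4.384 kN.
R_B = 38.56 + 38.62 = 77.17 kN.

R_B = 77.17 kN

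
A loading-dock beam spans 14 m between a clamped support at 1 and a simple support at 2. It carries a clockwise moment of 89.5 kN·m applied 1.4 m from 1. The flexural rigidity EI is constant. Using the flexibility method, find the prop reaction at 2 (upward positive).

R_2 = 1.822 kN

Take the reaction at 2 as the redundant and release it; the primary structure is a cantilever fixed at 1.
Free-end deflection of the primary structure under the applied loading (downward +):
  clockwise couple 89.5 at a = 1.4: M₀a(2L − a)/(2EI) = 1666/EI
Flexibility coefficient — unit upward force at 2: δ_{22} = L³/(3EI) = 914.7/EI.
The prop prevents deflection at 2: R_2 = δ_0/δ_{22} = 1666/914.7 = 1.822 kN.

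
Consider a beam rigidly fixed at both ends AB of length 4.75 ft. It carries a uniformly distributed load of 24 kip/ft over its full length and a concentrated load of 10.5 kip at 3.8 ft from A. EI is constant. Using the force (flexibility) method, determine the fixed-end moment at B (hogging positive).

M_B = 51.51 kip·ft

Take the two fixed-end moments M_A, M_B as redundants; the released structure is the simple span AB.
End rotations of the released simple span under the applied load (×1/EI):
  at A: UDL 24: wL³/(24EI) = 107.2/EI
  at B: UDL 24: wL³/(24EI) = 107.2/EI
  at A: point load 10.5 at a = 3.8: Pab(L + b)/(6LEI) = 7.581/EI
  at B: point load 10.5 at a = 3.8: Pab(L + a)/(6LEI) = 11.37/EI
  θ_A0 = 114.8/EI,  θ_B0 = 118.5/EI
Flexibility coefficients: a unit moment at one end gives L/(3EI) there and L/(6EI) at the far end, so f₁₁ = f₂₂ = 1.583/EI and f₁₂ = f₂₁ = 0.7917/EI.
Compatibility — zero rotation at each built-in end:
  1.583 M_A + 0.7917 M_B = 114.8
  0.7917 M_A + 1.583 M_B = 118.5
Solving the pair gives M_A = 46.72 kip·ft and M_B = 51.51 kip·ft (hogging).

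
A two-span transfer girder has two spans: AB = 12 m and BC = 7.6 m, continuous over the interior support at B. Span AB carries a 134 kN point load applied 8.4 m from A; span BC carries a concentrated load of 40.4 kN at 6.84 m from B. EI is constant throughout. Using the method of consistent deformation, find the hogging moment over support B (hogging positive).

Take M_B as the redundant. Released structure: two simple spans AB and BC with a hinge at B.
Rotations at B on the released spans (each span's end-slope, ×1/EI):
  span AB: point load 134 at a = 8.4: Pab(L + a)/(6LEI) = 1148/EI
  span BC: point load 40.4 at a = 6.84: Pab(L + b)/(6LEI) = 38.5/EI
  relative rotation θ_0 = (1148 + 38.5)/EI = 1187/EI
A unit hogging moment at B produces rotation L₁/(3EI) + L₂/(3EI) = 6.533/EI.
Slope continuity at B: θ_0 = M_B·6.533/EI, so M_B = 1187/6.533 = 181.6 kN·m (hogging).

M_B = 181.6 kN·m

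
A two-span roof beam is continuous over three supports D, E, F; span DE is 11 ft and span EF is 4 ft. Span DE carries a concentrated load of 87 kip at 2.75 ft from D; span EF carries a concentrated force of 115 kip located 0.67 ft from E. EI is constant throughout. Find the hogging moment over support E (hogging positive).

Take M_E as the redundant. Released structure: two simple spans DE and EF with a hinge at E.
End slopes at the hinge E, treating each span as simply supported:
  span DE: point load 87 at a = 2.75: Pab(L + a)/(6LEI) = 411.2/EI
  span EF: point load 115 at a = 0.67: Pab(L + b)/(6LEI) = 78.36/EI
  relative rotation θ_0 = (411.2 + 78.36)/EI = 489.6/EI
A unit hogging moment at E produces rotation L₁/(3EI) + L₂/(3EI) = 5/EI.
Slope continuity at E: θ_0 = M_E·5/EI, so M_E = 489.6/5 = 97.91 kip·ft (hogging).

M_E = 97.91 kip·ft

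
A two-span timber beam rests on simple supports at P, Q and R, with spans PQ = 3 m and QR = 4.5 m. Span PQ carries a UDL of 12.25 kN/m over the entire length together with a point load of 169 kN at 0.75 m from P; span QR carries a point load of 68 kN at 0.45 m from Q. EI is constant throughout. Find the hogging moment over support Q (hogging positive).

M_Q = 44.98 kN·m

Release continuity at Q by inserting a hinge; the redundant is the internal moment M_Q. The primary structure is two simply-supported spans PQ and QR.
Rotations at Q on the released spans (each span's end-slope, ×1/EI):
  span PQ: UDL 12.25: wL³/(24EI) = 13.78/EI
  span PQ: point load 169 at a = 0.75: Pab(L + a)/(6LEI) = 59.41/EI
  span QR: point load 68 at a = 0.45: Pab(L + b)/(6LEI) = 39.24/EI
  relative rotation θ_0 = (73.2 + 39.24)/EI = 112.4/EI
A unit hogging moment at Q produces rotation L₁/(3EI) + L₂/(3EI) = 2.5/EI.
Slope continuity at Q: θ_0 = M_Q·2.5/EI, so M_Q = 112.4/2.5 = 44.98 kN·m (hogging).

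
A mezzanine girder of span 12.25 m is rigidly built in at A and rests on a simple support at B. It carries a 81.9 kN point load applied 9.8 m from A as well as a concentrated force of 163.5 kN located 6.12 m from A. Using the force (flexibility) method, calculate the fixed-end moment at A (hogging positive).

M_A = 472 kN·m

Take the reaction at B as the redundant and release it; the primary structure is a cantilever fixed at A.
Free-end deflection of the primary structure under the applied loading (downward +):
  point load 81.9 at a = 9.8: Pa²(3L − a)/(6EI) = 35330/EI
  point load 163.5 at a = 6.12: Pa²(3L − a)/(6EI) = 31262/EI
  δ_0 = 66592/EI
Flexibility coefficient — unit upward force at B: δ_{BB} = L³/(3EI) = 612.8/EI.
Compatibility at B: δ_0 − R_B·δ_{BB} = 0, so R_B = 66592/612.8 = 108.7 kN.
Moment equilibrium about A: M_A = Σ(load moments about A) − R_B·L = 1803 − 108.7×12.25 = 472 kN·m.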